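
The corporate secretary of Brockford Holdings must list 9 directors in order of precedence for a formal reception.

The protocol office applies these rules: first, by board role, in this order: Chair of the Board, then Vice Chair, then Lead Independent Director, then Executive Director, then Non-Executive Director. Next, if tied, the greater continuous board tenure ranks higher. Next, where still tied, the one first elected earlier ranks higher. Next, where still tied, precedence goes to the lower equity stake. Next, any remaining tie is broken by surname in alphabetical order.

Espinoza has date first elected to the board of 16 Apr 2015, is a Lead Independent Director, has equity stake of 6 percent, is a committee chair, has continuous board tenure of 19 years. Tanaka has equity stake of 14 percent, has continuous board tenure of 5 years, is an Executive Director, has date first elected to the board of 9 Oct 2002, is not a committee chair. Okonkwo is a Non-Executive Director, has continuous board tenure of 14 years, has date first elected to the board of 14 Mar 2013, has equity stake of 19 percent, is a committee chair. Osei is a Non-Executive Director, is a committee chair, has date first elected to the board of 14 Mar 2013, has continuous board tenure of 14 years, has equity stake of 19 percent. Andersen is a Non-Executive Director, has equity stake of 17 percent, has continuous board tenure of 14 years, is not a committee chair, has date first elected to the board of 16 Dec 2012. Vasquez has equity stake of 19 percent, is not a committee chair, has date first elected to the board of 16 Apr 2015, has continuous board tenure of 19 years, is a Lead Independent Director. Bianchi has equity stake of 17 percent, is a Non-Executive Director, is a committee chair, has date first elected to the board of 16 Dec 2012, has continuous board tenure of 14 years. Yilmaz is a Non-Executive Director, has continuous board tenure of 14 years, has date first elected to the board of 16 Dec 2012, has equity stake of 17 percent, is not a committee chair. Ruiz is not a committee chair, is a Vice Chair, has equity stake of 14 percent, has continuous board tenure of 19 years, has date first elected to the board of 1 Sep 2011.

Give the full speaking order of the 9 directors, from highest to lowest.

Ruiz, Espinoza, Vasquez, Tanaka, Andersen, Bianchi, Yilmaz, Okonkwo, Osei

By board role: Ruiz (Vice Chair); then Espinoza and Vasquez (Lead Independent Director); then Tanaka (Executive Director); then Andersen, Bianchi, Yilmaz, Okonkwo and Osei (Non-Executive Director).
Espinoza and Vasquez both have continuous board tenure 19 years, so the next rule applies.
Espinoza and Vasquez both have date first elected to the board 16 Apr 2015, so the next rule applies.
Among Espinoza and Vasquez, by equity stake (lower first): Espinoza (6 percent) before Vasquez (19 percent).
Andersen, Bianchi, Yilmaz, Okonkwo and Osei all have continuous board tenure 14 years, so the next rule applies.
Among Andersen, Bianchi, Yilmaz, Okonkwo and Osei, by date first elected to the board (earlier first): Andersen, Bianchi and Yilmaz (16 Dec 2012) before Okonkwo and Osei (14 Mar 2013).
Andersen, Bianchi and Yilmaz all have equity stake 17 percent, so the next rule applies.
Among Andersen, Bianchi and Yilmaz, alphabetically by surname: Andersen before Bianchi before Yilmaz.
Okonkwo and Osei both have equity stake 19 percent, so the next rule applies.
Among Okonkwo and Osei, alphabetically by surname: Okonkwo before Osei.
Full order: Ruiz, Espinoza, Vasquez, Tanaka, Andersen, Bianchi, Yilmaz, Okonkwo, Osei.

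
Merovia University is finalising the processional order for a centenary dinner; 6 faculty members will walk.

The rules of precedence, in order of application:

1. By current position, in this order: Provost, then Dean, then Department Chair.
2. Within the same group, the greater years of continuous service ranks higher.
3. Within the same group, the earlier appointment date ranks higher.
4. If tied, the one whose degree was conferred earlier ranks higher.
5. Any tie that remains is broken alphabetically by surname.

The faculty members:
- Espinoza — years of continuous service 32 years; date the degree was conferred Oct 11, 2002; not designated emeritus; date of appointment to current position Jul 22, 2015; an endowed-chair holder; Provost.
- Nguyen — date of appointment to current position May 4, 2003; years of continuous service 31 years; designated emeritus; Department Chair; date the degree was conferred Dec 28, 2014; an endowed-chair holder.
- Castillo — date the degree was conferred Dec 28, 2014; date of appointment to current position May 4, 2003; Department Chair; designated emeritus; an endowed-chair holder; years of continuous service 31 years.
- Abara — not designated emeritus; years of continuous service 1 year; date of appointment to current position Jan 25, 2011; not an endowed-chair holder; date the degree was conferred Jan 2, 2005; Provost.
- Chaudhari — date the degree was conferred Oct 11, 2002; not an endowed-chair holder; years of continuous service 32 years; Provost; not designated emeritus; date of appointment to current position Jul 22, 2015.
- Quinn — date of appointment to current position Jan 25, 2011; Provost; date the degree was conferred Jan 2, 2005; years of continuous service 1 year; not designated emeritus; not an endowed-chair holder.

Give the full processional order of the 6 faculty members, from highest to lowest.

Chaudhari, Espinoza, Abara, Quinn, Castillo, Nguyen

By current position: Chaudhari, Espinoza, Abara and Quinn (Provost); then Castillo and Nguyen (Department Chair).
Among Chaudhari, Espinoza, Abara and Quinn, by years of continuous service (higher first): Chaudhari and Espinoza (32 years) before Abara and Quinn (1 year).
Chaudhari and Espinoza both have date of appointment to current position Jul 22, 2015, so the next rule applies.
Chaudhari and Espinoza both have date the degree was conferred Oct 11, 2002, so the next rule applies.
Among Chaudhari and Espinoza, alphabetically by surname: Chaudhari before Espinoza.
Abara and Quinn both have date of appointment to current position Jan 25, 2011, so the next rule applies.
Abara and Quinn both have date the degree was conferred Jan 2, 2005, so the next rule applies.
Among Abara and Quinn, alphabetically by surname: Abara before Quinn.
Castillo and Nguyen both have years of continuous service 31 years, so the next rule applies.
Castillo and Nguyen both have date of appointment to current position May 4, 2003, so the next rule applies.
Castillo and Nguyen both have date the degree was conferred Dec 28, 2014, so the next rule applies.
Among Castillo and Nguyen, alphabetically by surname: Castillo before Nguyen.
Full order: Chaudhari, Espinoza, Abara, Quinn, Castillo, Nguyen.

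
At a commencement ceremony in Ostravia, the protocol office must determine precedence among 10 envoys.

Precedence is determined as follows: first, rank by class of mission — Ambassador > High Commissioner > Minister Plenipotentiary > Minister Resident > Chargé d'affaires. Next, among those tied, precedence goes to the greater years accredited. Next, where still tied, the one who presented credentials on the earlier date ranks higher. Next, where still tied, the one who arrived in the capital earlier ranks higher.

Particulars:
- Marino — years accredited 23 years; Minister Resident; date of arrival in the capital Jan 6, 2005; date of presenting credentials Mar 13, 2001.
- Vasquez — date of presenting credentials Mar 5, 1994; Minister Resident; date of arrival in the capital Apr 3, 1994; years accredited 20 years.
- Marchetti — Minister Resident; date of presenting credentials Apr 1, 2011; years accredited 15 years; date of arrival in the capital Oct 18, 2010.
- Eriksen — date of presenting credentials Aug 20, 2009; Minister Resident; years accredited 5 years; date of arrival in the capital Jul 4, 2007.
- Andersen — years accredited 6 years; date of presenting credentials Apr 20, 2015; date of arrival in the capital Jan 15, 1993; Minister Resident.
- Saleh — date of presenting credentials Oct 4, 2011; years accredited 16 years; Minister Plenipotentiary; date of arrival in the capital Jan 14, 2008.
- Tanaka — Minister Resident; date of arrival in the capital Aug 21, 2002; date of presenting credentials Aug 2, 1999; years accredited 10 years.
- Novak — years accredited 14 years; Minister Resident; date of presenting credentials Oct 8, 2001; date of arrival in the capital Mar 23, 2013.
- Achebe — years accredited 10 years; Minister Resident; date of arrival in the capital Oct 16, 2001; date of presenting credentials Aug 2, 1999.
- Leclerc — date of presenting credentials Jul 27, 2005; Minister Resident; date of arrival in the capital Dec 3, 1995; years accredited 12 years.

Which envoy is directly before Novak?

By class of mission: Saleh (Minister Plenipotentiary); then Marino, Vasquez, Marchetti, Novak, Leclerc, Achebe, Tanaka, Andersen and Eriksen (Minister Resident).
Among Marino, Vasquez, Marchetti, Novak, Leclerc, Achebe, Tanaka, Andersen and Eriksen, by years accredited (higher first): Marino (23 years) before Vasquez (20 years) before Marchetti (15 years) before Novak (14 years) before Leclerc (12 years) before Achebe and Tanaka (10 years) before Andersen (6 years) before Eriksen (5 years).
Achebe and Tanaka both have date of presenting credentials Aug 2, 1999, so the next rule applies.
Among Achebe and Tanaka, by date of arrival in the capital (earlier first): Achebe (Oct 16, 2001) before Tanaka (Aug 21, 2002).
Order: Saleh, Marino, Vasquez, Marchetti, Novak, Leclerc, Achebe, Tanaka, Andersen, Eriksen.

Marchetti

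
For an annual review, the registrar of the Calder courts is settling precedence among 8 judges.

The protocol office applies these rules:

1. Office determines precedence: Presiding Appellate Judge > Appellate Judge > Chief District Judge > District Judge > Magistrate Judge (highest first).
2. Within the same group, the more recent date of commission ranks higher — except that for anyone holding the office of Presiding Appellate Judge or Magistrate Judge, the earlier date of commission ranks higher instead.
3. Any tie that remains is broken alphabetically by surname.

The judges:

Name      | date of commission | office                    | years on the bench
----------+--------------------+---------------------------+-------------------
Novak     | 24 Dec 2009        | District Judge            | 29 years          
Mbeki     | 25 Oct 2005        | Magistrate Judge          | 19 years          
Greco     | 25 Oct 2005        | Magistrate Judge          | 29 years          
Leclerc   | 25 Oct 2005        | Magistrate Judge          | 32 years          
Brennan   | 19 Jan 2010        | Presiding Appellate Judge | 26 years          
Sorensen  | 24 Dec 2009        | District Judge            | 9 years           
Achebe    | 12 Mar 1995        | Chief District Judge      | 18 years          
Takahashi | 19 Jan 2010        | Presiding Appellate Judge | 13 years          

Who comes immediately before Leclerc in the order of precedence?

By office: Brennan and Takahashi (Presiding Appellate Judge); then Achebe (Chief District Judge); then Novak and Sorensen (District Judge); then Greco, Leclerc and Mbeki (Magistrate Judge).
Brennan and Takahashi both have date of commission 19 Jan 2010, so the next rule applies.
Among Brennan and Takahashi, alphabetically by surname: Brennan before Takahashi.
Novak and Sorensen both have date of commission 24 Dec 2009, so the next rule applies.
Among Novak and Sorensen, alphabetically by surname: Novak before Sorensen.
Greco, Leclerc and Mbeki all have date of commission 25 Oct 2005, so the next rule applies.
Among Greco, Leclerc and Mbeki, alphabetically by surname: Greco before Leclerc before Mbeki.
Order: Brennan, Takahashi, Achebe, Novak, Sorensen, Greco, Leclerc, Mbeki.

Greco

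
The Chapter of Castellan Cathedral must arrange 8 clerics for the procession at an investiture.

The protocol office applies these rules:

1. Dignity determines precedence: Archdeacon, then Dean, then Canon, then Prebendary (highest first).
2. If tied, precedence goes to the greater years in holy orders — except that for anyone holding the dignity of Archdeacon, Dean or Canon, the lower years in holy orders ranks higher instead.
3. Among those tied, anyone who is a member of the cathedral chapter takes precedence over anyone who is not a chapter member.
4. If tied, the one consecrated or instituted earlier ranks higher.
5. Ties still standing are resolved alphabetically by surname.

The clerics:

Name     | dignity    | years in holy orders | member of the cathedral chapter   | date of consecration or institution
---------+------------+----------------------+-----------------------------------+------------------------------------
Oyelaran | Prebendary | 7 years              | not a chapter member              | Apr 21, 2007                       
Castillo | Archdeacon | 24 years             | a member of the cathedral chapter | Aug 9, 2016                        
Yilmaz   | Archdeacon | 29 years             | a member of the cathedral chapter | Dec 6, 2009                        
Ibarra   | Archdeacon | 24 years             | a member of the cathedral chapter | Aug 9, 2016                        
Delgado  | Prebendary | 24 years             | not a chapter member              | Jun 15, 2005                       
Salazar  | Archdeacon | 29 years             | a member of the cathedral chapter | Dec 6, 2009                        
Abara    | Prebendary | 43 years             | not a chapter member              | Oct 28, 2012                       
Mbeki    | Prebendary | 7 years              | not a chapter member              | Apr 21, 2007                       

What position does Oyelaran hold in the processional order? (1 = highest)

By dignity: Castillo, Ibarra, Salazar and Yilmaz (Archdeacon); then Abara, Delgado, Mbeki and Oyelaran (Prebendary).
Among Castillo, Ibarra, Salazar and Yilmaz, by years in holy orders (lower first) (reversed rule for this group): Castillo and Ibarra (24 years) before Salazar and Yilmaz (29 years).
Castillo and Ibarra are each a member of the cathedral chapter, so the next rule applies.
Castillo and Ibarra both have date of consecration or institution Aug 9, 2016, so the next rule applies.
Among Castillo and Ibarra, alphabetically by surname: Castillo before Ibarra.
Salazar and Yilmaz are each a member of the cathedral chapter, so the next rule applies.
Salazar and Yilmaz both have date of consecration or institution Dec 6, 2009, so the next rule applies.
Among Salazar and Yilmaz, alphabetically by surname: Salazar before Yilmaz.
Among Abara, Delgado, Mbeki and Oyelaran, by years in holy orders (higher first): Abara (43 years) before Delgado (24 years) before Mbeki and Oyelaran (7 years).
Mbeki and Oyelaran are each not a chapter member, so the next rule applies.
Mbeki and Oyelaran both have date of consecration or institution Apr 21, 2007, so the next rule applies.
Among Mbeki and Oyelaran, alphabetically by surname: Mbeki before Oyelaran.
Order: Castillo, Ibarra, Salazar, Yilmaz, Abara, Delgado, Mbeki, Oyelaran. So position 8.

8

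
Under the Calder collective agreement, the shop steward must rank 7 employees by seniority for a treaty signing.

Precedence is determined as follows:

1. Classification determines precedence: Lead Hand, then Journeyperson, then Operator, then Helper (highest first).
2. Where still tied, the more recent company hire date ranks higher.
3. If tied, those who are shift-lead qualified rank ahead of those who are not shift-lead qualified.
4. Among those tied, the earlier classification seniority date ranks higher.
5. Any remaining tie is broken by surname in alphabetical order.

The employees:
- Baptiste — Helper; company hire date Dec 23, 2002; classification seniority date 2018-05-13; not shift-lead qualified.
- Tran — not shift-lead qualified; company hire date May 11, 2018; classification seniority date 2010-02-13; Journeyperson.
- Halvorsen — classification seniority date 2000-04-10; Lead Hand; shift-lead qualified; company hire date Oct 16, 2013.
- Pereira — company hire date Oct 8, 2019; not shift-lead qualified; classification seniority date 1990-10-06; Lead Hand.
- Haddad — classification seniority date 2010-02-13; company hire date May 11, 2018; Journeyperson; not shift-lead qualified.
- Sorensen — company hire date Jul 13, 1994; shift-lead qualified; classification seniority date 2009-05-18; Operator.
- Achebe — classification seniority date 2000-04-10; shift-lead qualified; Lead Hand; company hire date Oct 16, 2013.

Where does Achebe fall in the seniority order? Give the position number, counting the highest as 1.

By classification: Pereira, Achebe and Halvorsen (Lead Hand); then Haddad and Tran (Journeyperson); then Sorensen (Operator); then Baptiste (Helper).
Among Pereira, Achebe and Halvorsen, by company hire date (later first): Pereira (Oct 8, 2019) before Achebe and Halvorsen (Oct 16, 2013).
Achebe and Halvorsen are each shift-lead qualified, so the next rule applies.
Achebe and Halvorsen both have classification seniority date 2000-04-10, so the next rule applies.
Among Achebe and Halvorsen, alphabetically by surname: Achebe before Halvorsen.
Haddad and Tran both have company hire date May 11, 2018, so the next rule applies.
Haddad and Tran are each not shift-lead qualified, so the next rule applies.
Haddad and Tran both have classification seniority date 2010-02-13, so the next rule applies.
Among Haddad and Tran, alphabetically by surname: Haddad before Tran.
Order: Pereira, Achebe, Halvorsen, Haddad, Tran, Sorensen, Baptiste. So position 2.

2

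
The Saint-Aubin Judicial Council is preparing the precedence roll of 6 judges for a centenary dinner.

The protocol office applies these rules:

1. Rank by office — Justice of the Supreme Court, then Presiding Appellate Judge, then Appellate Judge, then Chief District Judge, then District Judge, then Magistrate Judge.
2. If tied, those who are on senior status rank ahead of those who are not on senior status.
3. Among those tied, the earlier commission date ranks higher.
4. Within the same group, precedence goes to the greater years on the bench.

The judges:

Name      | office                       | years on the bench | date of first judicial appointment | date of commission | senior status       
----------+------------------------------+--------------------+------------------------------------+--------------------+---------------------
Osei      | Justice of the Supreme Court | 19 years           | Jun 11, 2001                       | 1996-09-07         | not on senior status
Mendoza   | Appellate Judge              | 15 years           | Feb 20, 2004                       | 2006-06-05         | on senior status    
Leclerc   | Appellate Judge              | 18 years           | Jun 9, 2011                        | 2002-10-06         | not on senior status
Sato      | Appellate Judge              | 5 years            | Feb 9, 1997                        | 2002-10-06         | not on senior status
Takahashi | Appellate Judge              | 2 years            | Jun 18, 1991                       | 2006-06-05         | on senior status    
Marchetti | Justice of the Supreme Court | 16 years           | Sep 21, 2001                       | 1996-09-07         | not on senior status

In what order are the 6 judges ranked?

Osei, Marchetti, Mendoza, Takahashi, Leclerc, Sato

By office: Osei and Marchetti (Justice of the Supreme Court); then Mendoza, Takahashi, Leclerc and Sato (Appellate Judge).
Osei and Marchetti are each not on senior status, so the next rule applies.
Osei and Marchetti both have date of commission 1996-09-07, so the next rule applies.
Among Osei and Marchetti, by years on the bench (higher first): Osei (19 years) before Marchetti (16 years).
Among Mendoza, Takahashi, Leclerc and Sato, on senior status before not on senior status: Mendoza and Takahashi (on senior status) before Leclerc and Sato (not on senior status).
Mendoza and Takahashi both have date of commission 2006-06-05, so the next rule applies.
Among Mendoza and Takahashi, by years on the bench (higher first): Mendoza (15 years) before Takahashi (2 years).
Leclerc and Sato both have date of commission 2002-10-06, so the next rule applies.
Among Leclerc and Sato, by years on the bench (higher first): Leclerc (18 years) before Sato (5 years).
Full order: Osei, Marchetti, Mendoza, Takahashi, Leclerc, Sato.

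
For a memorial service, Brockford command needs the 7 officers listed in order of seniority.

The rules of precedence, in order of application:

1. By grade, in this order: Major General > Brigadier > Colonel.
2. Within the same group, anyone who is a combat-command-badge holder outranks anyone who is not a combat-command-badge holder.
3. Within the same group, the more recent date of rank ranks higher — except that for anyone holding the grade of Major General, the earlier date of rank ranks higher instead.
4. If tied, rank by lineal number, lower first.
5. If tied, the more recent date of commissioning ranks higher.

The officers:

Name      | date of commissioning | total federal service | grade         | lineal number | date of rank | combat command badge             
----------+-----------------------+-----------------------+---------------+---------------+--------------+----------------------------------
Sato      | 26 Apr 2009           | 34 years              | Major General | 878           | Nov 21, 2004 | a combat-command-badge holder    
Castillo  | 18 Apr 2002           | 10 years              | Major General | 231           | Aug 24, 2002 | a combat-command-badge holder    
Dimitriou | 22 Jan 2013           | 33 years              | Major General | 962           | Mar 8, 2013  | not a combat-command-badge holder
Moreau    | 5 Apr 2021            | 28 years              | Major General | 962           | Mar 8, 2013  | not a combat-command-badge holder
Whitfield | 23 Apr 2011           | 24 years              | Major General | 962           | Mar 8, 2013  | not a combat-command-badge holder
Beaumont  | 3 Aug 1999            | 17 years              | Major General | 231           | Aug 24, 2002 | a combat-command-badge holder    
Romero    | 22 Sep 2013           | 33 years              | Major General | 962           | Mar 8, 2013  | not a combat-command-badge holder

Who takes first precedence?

By grade: Castillo, Beaumont, Sato, Moreau, Romero, Dimitriou and Whitfield (Major General).
Among Castillo, Beaumont, Sato, Moreau, Romero, Dimitriou and Whitfield, a combat-command-badge holder before not a combat-command-badge holder: Castillo, Beaumont and Sato (a combat-command-badge holder) before Moreau, Romero, Dimitriou and Whitfield (not a combat-command-badge holder).
Among Castillo, Beaumont and Sato, by date of rank (earlier first) (reversed rule for this group): Castillo and Beaumont (Aug 24, 2002) before Sato (Nov 21, 2004).
Castillo and Beaumont both have lineal number 231, so the next rule applies.
Among Castillo and Beaumont, by date of commissioning (later first): Castillo (18 Apr 2002) before Beaumont (3 Aug 1999).
Moreau, Romero, Dimitriou and Whitfield all have date of rank Mar 8, 2013, so the next rule applies.
Moreau, Romero, Dimitriou and Whitfield all have lineal number 962, so the next rule applies.
Among Moreau, Romero, Dimitriou and Whitfield, by date of commissioning (later first): Moreau (5 Apr 2021) before Romero (22 Sep 2013) before Dimitriou (22 Jan 2013) before Whitfield (23 Apr 2011).
Order: Castillo, Beaumont, Sato, Moreau, Romero, Dimitriou, Whitfield.

Castillo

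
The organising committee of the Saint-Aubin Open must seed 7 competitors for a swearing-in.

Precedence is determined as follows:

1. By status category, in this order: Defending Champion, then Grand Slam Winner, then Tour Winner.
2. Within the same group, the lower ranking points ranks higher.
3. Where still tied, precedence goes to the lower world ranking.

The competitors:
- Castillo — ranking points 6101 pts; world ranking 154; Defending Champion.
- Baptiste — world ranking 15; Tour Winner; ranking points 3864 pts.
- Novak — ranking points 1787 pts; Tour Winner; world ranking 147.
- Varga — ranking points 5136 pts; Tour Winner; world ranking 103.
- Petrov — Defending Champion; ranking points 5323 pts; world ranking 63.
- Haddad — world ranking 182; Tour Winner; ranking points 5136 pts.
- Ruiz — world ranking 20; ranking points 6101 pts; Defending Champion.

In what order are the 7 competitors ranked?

Petrov, Ruiz, Castillo, Novak, Baptiste, Varga, Haddad

By status category: Petrov, Ruiz and Castillo (Defending Champion); then Novak, Baptiste, Varga and Haddad (Tour Winner).
Among Petrov, Ruiz and Castillo, by ranking points (lower first): Petrov (5323 pts) before Ruiz and Castillo (6101 pts).
Among Ruiz and Castillo, by world ranking (lower first): Ruiz (20) before Castillo (154).
Among Novak, Baptiste, Varga and Haddad, by ranking points (lower first): Novak (1787 pts) before Baptiste (3864 pts) before Varga and Haddad (5136 pts).
Among Varga and Haddad, by world ranking (lower first): Varga (103) before Haddad (182).
Full order: Petrov, Ruiz, Castillo, Novak, Baptiste, Varga, Haddad.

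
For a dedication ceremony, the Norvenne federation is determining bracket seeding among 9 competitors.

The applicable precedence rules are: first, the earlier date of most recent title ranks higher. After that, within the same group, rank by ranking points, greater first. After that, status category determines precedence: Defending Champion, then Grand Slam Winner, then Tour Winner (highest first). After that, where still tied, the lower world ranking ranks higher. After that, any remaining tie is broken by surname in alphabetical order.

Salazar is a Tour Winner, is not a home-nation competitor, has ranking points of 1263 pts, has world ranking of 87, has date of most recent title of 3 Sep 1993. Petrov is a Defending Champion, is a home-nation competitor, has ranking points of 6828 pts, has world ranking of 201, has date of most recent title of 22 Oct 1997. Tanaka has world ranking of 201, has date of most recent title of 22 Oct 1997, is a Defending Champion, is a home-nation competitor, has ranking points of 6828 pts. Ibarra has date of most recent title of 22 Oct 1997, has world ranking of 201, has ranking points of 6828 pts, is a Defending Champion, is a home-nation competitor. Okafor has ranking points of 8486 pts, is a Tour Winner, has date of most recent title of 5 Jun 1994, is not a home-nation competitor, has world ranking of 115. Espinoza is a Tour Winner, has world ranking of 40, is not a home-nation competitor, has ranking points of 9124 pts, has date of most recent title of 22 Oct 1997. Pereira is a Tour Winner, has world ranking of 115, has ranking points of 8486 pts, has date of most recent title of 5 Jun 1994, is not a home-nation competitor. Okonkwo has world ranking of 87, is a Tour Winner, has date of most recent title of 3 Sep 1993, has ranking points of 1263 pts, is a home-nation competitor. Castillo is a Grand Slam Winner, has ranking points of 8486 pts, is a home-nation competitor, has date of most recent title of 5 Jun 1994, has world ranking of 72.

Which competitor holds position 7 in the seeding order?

Ibarra

By date of most recent title (earlier first): Okonkwo and Salazar (both 3 Sep 1993); then Castillo, Okafor and Pereira (each 5 Jun 1994); then Espinoza, Ibarra, Petrov and Tanaka (each 22 Oct 1997).
Okonkwo and Salazar both have ranking points 1263 pts, so the next rule applies.
Okonkwo and Salazar are each Tour Winner, so the next rule applies.
Okonkwo and Salazar both have world ranking 87, so the next rule applies.
Among Okonkwo and Salazar, alphabetically by surname: Okonkwo before Salazar.
Castillo, Okafor and Pereira all have ranking points 8486 pts, so the next rule applies.
Among Castillo, Okafor and Pereira, by status category: Castillo (Grand Slam Winner) before Okafor and Pereira (Tour Winner).
Okafor and Pereira both have world ranking 115, so the next rule applies.
Among Okafor and Pereira, alphabetically by surname: Okafor before Pereira.
Among Espinoza, Ibarra, Petrov and Tanaka, by ranking points (higher first): Espinoza (9124 pts) before Ibarra, Petrov and Tanaka (6828 pts).
Ibarra, Petrov and Tanaka are each Defending Champion, so the next rule applies.
Ibarra, Petrov and Tanaka all have world ranking 201, so the next rule applies.
Among Ibarra, Petrov and Tanaka, alphabetically by surname: Ibarra before Petrov before Tanaka.
Order: Okonkwo, Salazar, Castillo, Okafor, Pereira, Espinoza, Ibarra, Petrov, Tanaka.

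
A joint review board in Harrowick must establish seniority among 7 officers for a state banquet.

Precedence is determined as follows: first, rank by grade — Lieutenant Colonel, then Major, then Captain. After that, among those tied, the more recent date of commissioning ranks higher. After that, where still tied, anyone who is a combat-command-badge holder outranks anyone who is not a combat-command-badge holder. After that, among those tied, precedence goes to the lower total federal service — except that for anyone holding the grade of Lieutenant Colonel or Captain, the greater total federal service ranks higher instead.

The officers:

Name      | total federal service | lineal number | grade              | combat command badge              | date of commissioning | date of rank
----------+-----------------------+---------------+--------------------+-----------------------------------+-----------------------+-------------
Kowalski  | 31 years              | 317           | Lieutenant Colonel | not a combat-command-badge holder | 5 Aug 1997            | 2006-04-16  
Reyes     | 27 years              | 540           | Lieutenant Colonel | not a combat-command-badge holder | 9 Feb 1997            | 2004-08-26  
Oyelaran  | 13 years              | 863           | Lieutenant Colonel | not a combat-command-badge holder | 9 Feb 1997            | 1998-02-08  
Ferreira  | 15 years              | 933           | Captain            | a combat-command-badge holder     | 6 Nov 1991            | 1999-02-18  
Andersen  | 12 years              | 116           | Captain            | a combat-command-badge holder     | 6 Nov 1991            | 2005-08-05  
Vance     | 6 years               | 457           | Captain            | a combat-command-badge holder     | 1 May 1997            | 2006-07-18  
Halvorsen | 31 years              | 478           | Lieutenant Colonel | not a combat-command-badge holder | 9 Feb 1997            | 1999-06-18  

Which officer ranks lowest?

Andersen

By grade: Kowalski, Halvorsen, Reyes and Oyelaran (Lieutenant Colonel); then Vance, Ferreira and Andersen (Captain).
Among Kowalski, Halvorsen, Reyes and Oyelaran, by date of commissioning (later first): Kowalski (5 Aug 1997) before Halvorsen, Reyes and Oyelaran (9 Feb 1997).
Halvorsen, Reyes and Oyelaran are each not a combat-command-badge holder, so the next rule applies.
Among Halvorsen, Reyes and Oyelaran, by total federal service (higher first) (reversed rule for this group): Halvorsen (31 years) before Reyes (27 years) before Oyelaran (13 years).
Among Vance, Ferreira and Andersen, by date of commissioning (later first): Vance (1 May 1997) before Ferreira and Andersen (6 Nov 1991).
Ferreira and Andersen are each a combat-command-badge holder, so the next rule applies.
Among Ferreira and Andersen, by total federal service (higher first) (reversed rule for this group): Ferreira (15 years) before Andersen (12 years).
Order: Kowalski, Halvorsen, Reyes, Oyelaran, Vance, Ferreira, Andersen.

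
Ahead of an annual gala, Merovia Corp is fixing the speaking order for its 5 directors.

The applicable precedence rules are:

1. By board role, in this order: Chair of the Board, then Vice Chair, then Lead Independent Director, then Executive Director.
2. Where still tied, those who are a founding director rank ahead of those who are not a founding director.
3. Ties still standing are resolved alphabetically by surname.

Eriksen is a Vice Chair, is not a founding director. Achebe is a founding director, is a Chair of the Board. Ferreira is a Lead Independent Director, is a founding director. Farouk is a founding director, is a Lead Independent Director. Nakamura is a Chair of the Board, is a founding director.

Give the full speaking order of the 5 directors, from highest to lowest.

By board role: Achebe and Nakamura (Chair of the Board); then Eriksen (Vice Chair); then Farouk and Ferreira (Lead Independent Director).
Achebe and Nakamura are each a founding director, so the next rule applies.
Among Achebe and Nakamura, alphabetically by surname: Achebe before Nakamura.
Farouk and Ferreira are each a founding director, so the next rule applies.
Among Farouk and Ferreira, alphabetically by surname: Farouk before Ferreira.
Full order: Achebe, Nakamura, Eriksen, Farouk, Ferreira.

Achebe, Nakamura, Eriksen, Farouk, Ferreira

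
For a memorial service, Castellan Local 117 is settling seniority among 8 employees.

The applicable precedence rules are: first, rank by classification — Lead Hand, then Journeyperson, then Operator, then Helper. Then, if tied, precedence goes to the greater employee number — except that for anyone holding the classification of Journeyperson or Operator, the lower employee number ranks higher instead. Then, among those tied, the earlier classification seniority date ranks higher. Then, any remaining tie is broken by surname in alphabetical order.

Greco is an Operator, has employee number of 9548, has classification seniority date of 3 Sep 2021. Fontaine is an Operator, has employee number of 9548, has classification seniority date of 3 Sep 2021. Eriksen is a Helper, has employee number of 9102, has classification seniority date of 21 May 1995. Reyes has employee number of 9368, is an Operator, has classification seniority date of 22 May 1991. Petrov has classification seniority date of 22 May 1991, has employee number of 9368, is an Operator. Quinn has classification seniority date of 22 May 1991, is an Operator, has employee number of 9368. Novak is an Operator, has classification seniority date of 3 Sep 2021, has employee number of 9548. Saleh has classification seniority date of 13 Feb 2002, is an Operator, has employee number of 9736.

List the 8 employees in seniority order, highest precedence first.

Petrov, Quinn, Reyes, Fontaine, Greco, Novak, Saleh, Eriksen

By classification: Petrov, Quinn, Reyes, Fontaine, Greco, Novak and Saleh (Operator); then Eriksen (Helper).
Among Petrov, Quinn, Reyes, Fontaine, Greco, Novak and Saleh, by employee number (lower first) (reversed rule for this group): Petrov, Quinn and Reyes (9368) before Fontaine, Greco and Novak (9548) before Saleh (9736).
Petrov, Quinn and Reyes all have classification seniority date 22 May 1991, so the next rule applies.
Among Petrov, Quinn and Reyes, alphabetically by surname: Petrov before Quinn before Reyes.
Fontaine, Greco and Novak all have classification seniority date 3 Sep 2021, so the next rule applies.
Among Fontaine, Greco and Novak, alphabetically by surname: Fontaine before Greco before Novak.
Full order: Petrov, Quinn, Reyes, Fontaine, Greco, Novak, Saleh, Eriksen.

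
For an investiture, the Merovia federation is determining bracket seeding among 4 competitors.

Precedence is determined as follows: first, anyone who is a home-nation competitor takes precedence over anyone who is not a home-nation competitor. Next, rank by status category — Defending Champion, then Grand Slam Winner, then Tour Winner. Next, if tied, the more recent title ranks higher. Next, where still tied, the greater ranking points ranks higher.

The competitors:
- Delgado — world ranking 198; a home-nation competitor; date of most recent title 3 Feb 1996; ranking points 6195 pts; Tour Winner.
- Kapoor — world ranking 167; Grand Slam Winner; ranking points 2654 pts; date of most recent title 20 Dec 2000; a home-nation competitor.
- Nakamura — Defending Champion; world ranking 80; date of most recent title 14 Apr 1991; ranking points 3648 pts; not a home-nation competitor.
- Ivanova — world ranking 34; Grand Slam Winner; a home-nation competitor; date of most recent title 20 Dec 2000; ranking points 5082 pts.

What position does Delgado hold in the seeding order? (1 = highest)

By the first rule: Ivanova, Kapoor and Delgado (each a home-nation competitor); then Nakamura (not a home-nation competitor).
Among Ivanova, Kapoor and Delgado, by status category: Ivanova and Kapoor (Grand Slam Winner) before Delgado (Tour Winner).
Ivanova and Kapoor both have date of most recent title 20 Dec 2000, so the next rule applies.
Among Ivanova and Kapoor, by ranking points (higher first): Ivanova (5082 pts) before Kapoor (2654 pts).
Order: Ivanova, Kapoor, Delgado, Nakamura. So position 3.

3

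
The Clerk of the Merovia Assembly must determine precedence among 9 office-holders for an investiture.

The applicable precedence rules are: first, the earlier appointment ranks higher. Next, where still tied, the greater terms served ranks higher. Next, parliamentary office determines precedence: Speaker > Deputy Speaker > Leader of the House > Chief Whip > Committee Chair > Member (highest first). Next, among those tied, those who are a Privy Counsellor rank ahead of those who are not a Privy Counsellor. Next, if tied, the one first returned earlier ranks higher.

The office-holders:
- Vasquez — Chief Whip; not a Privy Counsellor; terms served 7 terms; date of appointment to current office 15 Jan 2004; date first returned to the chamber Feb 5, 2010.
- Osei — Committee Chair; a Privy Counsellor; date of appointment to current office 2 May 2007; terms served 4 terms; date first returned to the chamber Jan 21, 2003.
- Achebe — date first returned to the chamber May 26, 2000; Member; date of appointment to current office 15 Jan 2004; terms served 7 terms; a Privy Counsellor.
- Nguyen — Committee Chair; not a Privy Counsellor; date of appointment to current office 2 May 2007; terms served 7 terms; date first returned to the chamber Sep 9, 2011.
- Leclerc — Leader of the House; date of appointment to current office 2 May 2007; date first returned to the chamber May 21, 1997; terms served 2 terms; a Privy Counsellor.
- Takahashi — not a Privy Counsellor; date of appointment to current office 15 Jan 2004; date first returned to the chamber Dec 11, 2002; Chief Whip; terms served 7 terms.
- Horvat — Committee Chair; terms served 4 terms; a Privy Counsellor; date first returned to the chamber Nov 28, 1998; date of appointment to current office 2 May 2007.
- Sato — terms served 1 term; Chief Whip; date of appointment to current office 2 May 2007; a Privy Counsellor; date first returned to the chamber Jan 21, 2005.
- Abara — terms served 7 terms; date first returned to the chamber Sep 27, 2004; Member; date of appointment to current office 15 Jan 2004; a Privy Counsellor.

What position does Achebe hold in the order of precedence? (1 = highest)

By date of appointment to current office (earlier first): Takahashi, Vasquez, Achebe and Abara (each 15 Jan 2004); then Nguyen, Horvat, Osei, Leclerc and Sato (each 2 May 2007).
Takahashi, Vasquez, Achebe and Abara all have terms served 7 terms, so the next rule applies.
Among Takahashi, Vasquez, Achebe and Abara, by parliamentary office: Takahashi and Vasquez (Chief Whip) before Achebe and Abara (Member).
Takahashi and Vasquez are each not a Privy Counsellor, so the next rule applies.
Among Takahashi and Vasquez, by date first returned to the chamber (earlier first): Takahashi (Dec 11, 2002) before Vasquez (Feb 5, 2010).
Achebe and Abara are each a Privy Counsellor, so the next rule applies.
Among Achebe and Abara, by date first returned to the chamber (earlier first): Achebe (May 26, 2000) before Abara (Sep 27, 2004).
Among Nguyen, Horvat, Osei, Leclerc and Sato, by terms served (higher first): Nguyen (7 terms) before Horvat and Osei (4 terms) before Leclerc (2 terms) before Sato (1 term).
Horvat and Osei are each Committee Chair, so the next rule applies.
Horvat and Osei are each a Privy Counsellor, so the next rule applies.
Among Horvat and Osei, by date first returned to the chamber (earlier first): Horvat (Nov 28, 1998) before Osei (Jan 21, 2003).
Order: Takahashi, Vasquez, Achebe, Abara, Nguyen, Horvat, Osei, Leclerc, Sato. So position 3.

3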